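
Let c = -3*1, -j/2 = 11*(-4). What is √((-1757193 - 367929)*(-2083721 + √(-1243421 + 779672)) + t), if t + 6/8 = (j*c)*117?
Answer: √(17712645232293 - 8500488*I*√463749)/2 ≈ 2.1043e+6 - 343.86*I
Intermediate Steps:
j = 88 (j = -22*(-4) = -2*(-44) = 88)
c = -3
t = -123555/4 (t = -¾ + (88*(-3))*117 = -¾ - 264*117 = -¾ - 30888 = -123555/4 ≈ -30889.)
√((-1757193 - 367929)*(-2083721 + √(-1243421 + 779672)) + t) = √((-1757193 - 367929)*(-2083721 + √(-1243421 + 779672)) - 123555/4) = √(-2125122*(-2083721 + √(-463749)) - 123555/4) = √(-2125122*(-2083721 + I*√463749) - 123555/4) = √((4428161338962 - 2125122*I*√463749) - 123555/4) = √(17712645232293/4 - 2125122*I*√463749)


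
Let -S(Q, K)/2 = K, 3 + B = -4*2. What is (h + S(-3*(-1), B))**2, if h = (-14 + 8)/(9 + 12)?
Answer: 23104/49 ≈ 471.51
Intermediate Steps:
B = -11 (B = -3 - 4*2 = -3 - 8 = -11)
S(Q, K) = -2*K
h = -2/7 (h = -6/21 = -6*1/21 = -2/7 ≈ -0.28571)
(h + S(-3*(-1), B))**2 = (-2/7 - 2*(-11))**2 = (-2/7 + 22)**2 = (152/7)**2 = 23104/49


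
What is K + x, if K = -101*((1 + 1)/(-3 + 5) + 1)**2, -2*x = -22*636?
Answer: 6592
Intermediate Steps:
x = 6996 (x = -(-11)*636 = -1/2*(-13992) = 6996)
K = -404 (K = -101*(2/2 + 1)**2 = -101*(2*(1/2) + 1)**2 = -101*(1 + 1)**2 = -101*2**2 = -101*4 = -404)
K + x = -404 + 6996 = 6592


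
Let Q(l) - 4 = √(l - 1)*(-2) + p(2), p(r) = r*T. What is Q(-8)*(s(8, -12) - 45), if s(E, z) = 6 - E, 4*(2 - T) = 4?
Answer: -282 + 282*I ≈ -282.0 + 282.0*I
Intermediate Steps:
T = 1 (T = 2 - ¼*4 = 2 - 1 = 1)
p(r) = r (p(r) = r*1 = r)
Q(l) = 6 - 2*√(-1 + l) (Q(l) = 4 + (√(l - 1)*(-2) + 2) = 4 + (√(-1 + l)*(-2) + 2) = 4 + (-2*√(-1 + l) + 2) = 4 + (2 - 2*√(-1 + l)) = 6 - 2*√(-1 + l))
Q(-8)*(s(8, -12) - 45) = (6 - 2*√(-1 - 8))*((6 - 1*8) - 45) = (6 - 6*I)*((6 - 8) - 45) = (6 - 6*I)*(-2 - 45) = (6 - 6*I)*(-47) = -282 + 282*I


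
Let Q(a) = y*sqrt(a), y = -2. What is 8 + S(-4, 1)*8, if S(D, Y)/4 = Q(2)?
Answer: 8 - 64*sqrt(2) ≈ -82.510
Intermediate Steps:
Q(a) = -2*sqrt(a)
S(D, Y) = -8*sqrt(2) (S(D, Y) = 4*(-2*sqrt(2)) = -8*sqrt(2))
8 + S(-4, 1)*8 = 8 - 8*sqrt(2)*8 = 8 - 64*sqrt(2)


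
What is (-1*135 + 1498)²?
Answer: 1857769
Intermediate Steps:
(-1*135 + 1498)² = (-135 + 1498)² = 1363² = 1857769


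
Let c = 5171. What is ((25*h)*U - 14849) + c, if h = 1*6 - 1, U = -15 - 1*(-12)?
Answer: -10053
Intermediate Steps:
U = -3 (U = -15 + 12 = -3)
h = 5 (h = 6 - 1 = 5)
((25*h)*U - 14849) + c = ((25*5)*(-3) - 14849) + 5171 = (125*(-3) - 14849) + 5171 = (-375 - 14849) + 5171 = -15224 + 5171 = -10053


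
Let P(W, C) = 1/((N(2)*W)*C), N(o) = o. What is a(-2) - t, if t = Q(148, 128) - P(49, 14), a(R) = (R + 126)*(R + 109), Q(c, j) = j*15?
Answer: 15569457/1372 ≈ 11348.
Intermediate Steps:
Q(c, j) = 15*j
a(R) = (109 + R)*(126 + R) (a(R) = (126 + R)*(109 + R) = (109 + R)*(126 + R))
P(W, C) = 1/(2*C*W) (P(W, C) = 1/((2*W)*C) = 1/(2*C*W))
t = 2634239/1372 (t = 15*128 - 1/(2*14*49) = 1920 - 1/(2*14*49) = 1920 - 1*1/1372 = 1920 - 1/1372 = 2634239/1372 ≈ 1920.0)
a(-2) - t = (13734 + (-2)² + 235*(-2)) - 1*2634239/1372 = (13734 + 4 - 470) - 2634239/1372 = 13268 - 2634239/1372 = 15569457/1372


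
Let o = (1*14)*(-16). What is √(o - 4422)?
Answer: I*√4646 ≈ 68.162*I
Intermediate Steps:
o = -224 (o = 14*(-16) = -224)
√(o - 4422) = √(-224 - 4422) = √(-4646) = I*√4646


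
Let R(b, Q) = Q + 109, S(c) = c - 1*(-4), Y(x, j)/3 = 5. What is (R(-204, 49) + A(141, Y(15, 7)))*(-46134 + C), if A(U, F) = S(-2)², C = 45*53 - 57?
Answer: -7096572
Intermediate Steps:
Y(x, j) = 15 (Y(x, j) = 3*5 = 15)
S(c) = 4 + c (S(c) = c + 4 = 4 + c)
R(b, Q) = 109 + Q
C = 2328 (C = 2385 - 57 = 2328)
A(U, F) = 4 (A(U, F) = (4 - 2)² = 2² = 4)
(R(-204, 49) + A(141, Y(15, 7)))*(-46134 + C) = ((109 + 49) + 4)*(-46134 + 2328) = (158 + 4)*(-43806) = 162*(-43806) = -7096572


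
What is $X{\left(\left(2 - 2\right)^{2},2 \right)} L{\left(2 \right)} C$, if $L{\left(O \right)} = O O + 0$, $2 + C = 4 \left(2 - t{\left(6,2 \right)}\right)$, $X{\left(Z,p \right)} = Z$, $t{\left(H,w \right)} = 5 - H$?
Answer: $0$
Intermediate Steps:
$C = 10$ ($C = -2 + 4 \left(2 - \left(5 - 6\right)\right) = -2 + 4 \left(2 - -1\right) = -2 + 4 \left(2 + 1\right) = -2 + 4 \cdot 3 = -2 + 12 = 10$)
$L{\left(O \right)} = O^{2}$ ($L{\left(O \right)} = O^{2} + 0 = O^{2}$)
$X{\left(\left(2 - 2\right)^{2},2 \right)} L{\left(2 \right)} C = \left(2 - 2\right)^{2} \cdot 2^{2} \cdot 10 = 0^{2} \cdot 4 \cdot 10 = 0 \cdot 4 \cdot 10 = 0 \cdot 10 = 0$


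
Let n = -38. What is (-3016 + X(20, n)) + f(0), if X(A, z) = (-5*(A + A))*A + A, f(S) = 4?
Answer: -6992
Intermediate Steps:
X(A, z) = A - 10*A² (X(A, z) = (-10*A)*A + A = -10*A² + A = A - 10*A²)
(-3016 + X(20, n)) + f(0) = (-3016 + 20*(1 - 10*20)) + 4 = (-3016 + 20*(1 - 200)) + 4 = (-3016 + 20*(-199)) + 4 = (-3016 - 3980) + 4 = -6996 + 4 = -6992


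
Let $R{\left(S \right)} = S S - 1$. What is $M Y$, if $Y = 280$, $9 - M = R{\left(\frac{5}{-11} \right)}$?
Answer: $\frac{331800}{121} \approx 2742.1$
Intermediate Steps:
$R{\left(S \right)} = -1 + S^{2}$ ($R{\left(S \right)} = S^{2} - 1 = -1 + S^{2}$)
$M = \frac{1185}{121}$ ($M = 9 - \left(-1 + \left(\frac{5}{-11}\right)^{2}\right) = 9 - \left(-1 + \left(5 \left(- \frac{1}{11}\right)\right)^{2}\right) = 9 - \left(-1 + \left(- \frac{5}{11}\right)^{2}\right) = 9 - \left(-1 + \frac{25}{121}\right) = 9 - - \frac{96}{121} = 9 + \frac{96}{121} = \frac{1185}{121} \approx 9.7934$)
$M Y = \frac{1185}{121} \cdot 280 = \frac{331800}{121}$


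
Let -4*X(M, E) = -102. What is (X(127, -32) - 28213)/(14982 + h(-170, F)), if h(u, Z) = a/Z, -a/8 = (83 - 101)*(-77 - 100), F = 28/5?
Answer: -394625/146028 ≈ -2.7024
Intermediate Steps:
X(M, E) = 51/2 (X(M, E) = -¼*(-102) = 51/2)
F = 28/5 (F = 28*(⅕) = 28/5 ≈ 5.6000)
a = -25488 (a = -8*(83 - 101)*(-77 - 100) = -(-144)*(-177) = -8*3186 = -25488)
h(u, Z) = -25488/Z
(X(127, -32) - 28213)/(14982 + h(-170, F)) = (51/2 - 28213)/(14982 - 25488/28/5) = -56375/(2*(14982 - 25488*5/28)) = -56375/(2*(14982 - 31860/7)) = -56375/(2*73014/7) = -56375/2*7/73014 = -394625/146028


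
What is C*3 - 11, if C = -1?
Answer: -14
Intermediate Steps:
C*3 - 11 = -1*3 - 11 = -3 - 11 = -14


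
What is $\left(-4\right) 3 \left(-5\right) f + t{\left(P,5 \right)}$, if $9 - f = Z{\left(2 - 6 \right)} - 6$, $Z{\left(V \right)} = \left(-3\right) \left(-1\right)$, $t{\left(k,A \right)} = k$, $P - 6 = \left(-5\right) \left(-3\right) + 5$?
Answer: $746$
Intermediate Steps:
$P = 26$ ($P = 6 + \left(\left(-5\right) \left(-3\right) + 5\right) = 6 + \left(15 + 5\right) = 6 + 20 = 26$)
$Z{\left(V \right)} = 3$
$f = 12$ ($f = 9 - \left(3 - 6\right) = 9 - -3 = 9 + 3 = 12$)
$\left(-4\right) 3 \left(-5\right) f + t{\left(P,5 \right)} = \left(-4\right) 3 \left(-5\right) 12 + 26 = \left(-12\right) \left(-5\right) 12 + 26 = 60 \cdot 12 + 26 = 720 + 26 = 746$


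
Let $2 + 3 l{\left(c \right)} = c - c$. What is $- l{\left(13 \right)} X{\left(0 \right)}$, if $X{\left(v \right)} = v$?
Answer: $0$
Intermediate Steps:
$l{\left(c \right)} = - \frac{2}{3}$ ($l{\left(c \right)} = - \frac{2}{3} + \frac{c - c}{3} = - \frac{2}{3} + \frac{1}{3} \cdot 0 = - \frac{2}{3} + 0 = - \frac{2}{3}$)
$- l{\left(13 \right)} X{\left(0 \right)} = - \frac{\left(-2\right) 0}{3} = \left(-1\right) 0 = 0$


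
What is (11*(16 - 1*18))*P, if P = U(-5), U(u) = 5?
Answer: -110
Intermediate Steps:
P = 5
(11*(16 - 1*18))*P = (11*(16 - 1*18))*5 = (11*(16 - 18))*5 = (11*(-2))*5 = -22*5 = -110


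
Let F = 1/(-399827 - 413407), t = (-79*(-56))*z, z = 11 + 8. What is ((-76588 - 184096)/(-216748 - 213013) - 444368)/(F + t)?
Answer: -155304740766367176/29377257384182383 ≈ -5.2866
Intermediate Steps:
z = 19
t = 84056 (t = -79*(-56)*19 = 4424*19 = 84056)
F = -1/813234 (F = 1/(-813234) = -1/813234 ≈ -1.2297e-6)
((-76588 - 184096)/(-216748 - 213013) - 444368)/(F + t) = ((-76588 - 184096)/(-216748 - 213013) - 444368)/(-1/813234 + 84056) = (-260684/(-429761) - 444368)/(68357197103/813234) = (-260684*(-1/429761) - 444368)*(813234/68357197103) = (260684/429761 - 444368)*(813234/68357197103) = -190971775364/429761*813234/68357197103 = -155304740766367176/29377257384182383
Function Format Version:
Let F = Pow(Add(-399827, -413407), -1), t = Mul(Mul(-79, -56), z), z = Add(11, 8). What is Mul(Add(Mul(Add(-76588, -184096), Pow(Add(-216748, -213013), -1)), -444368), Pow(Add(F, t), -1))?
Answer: Rational(-155304740766367176, 29377257384182383) ≈ -5.2866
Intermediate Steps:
z = 19
t = 84056 (t = Mul(Mul(-79, -56), 19) = Mul(4424, 19) = 84056)
F = Rational(-1, 813234) (F = Pow(-813234, -1) = Rational(-1, 813234) ≈ -1.2297e-6)
Mul(Add(Mul(Add(-76588, -184096), Pow(Add(-216748, -213013), -1)), -444368), Pow(Add(F, t), -1)) = Mul(Add(Mul(Add(-76588, -184096), Pow(Add(-216748, -213013), -1)), -444368), Pow(Add(Rational(-1, 813234), 84056), -1)) = Mul(Add(Mul(-260684, Pow(-429761, -1)), -444368), Pow(Rational(68357197103, 813234), -1)) = Mul(Add(Mul(-260684, Rational(-1, 429761)), -444368), Rational(813234, 68357197103)) = Mul(Add(Rational(260684, 429761), -444368), Rational(813234, 68357197103)) = Mul(Rational(-190971775364, 429761), Rational(813234, 68357197103)) = Rational(-155304740766367176, 29377257384182383)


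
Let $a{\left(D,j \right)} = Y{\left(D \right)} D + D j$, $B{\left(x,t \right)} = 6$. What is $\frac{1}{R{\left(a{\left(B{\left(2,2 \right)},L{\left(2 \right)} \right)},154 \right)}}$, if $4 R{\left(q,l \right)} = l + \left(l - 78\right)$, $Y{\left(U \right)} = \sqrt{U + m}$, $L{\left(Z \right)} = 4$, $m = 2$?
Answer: $\frac{2}{115} \approx 0.017391$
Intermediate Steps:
$Y{\left(U \right)} = \sqrt{2 + U}$ ($Y{\left(U \right)} = \sqrt{U + 2} = \sqrt{2 + U}$)
$a{\left(D,j \right)} = D j + D \sqrt{2 + D}$ ($a{\left(D,j \right)} = \sqrt{2 + D} D + D j = D \sqrt{2 + D} + D j = D j + D \sqrt{2 + D}$)
$R{\left(q,l \right)} = - \frac{39}{2} + \frac{l}{2}$ ($R{\left(q,l \right)} = \frac{l + \left(l - 78\right)}{4} = \frac{l + \left(-78 + l\right)}{4} = \frac{-78 + 2 l}{4} = - \frac{39}{2} + \frac{l}{2}$)
$\frac{1}{R{\left(a{\left(B{\left(2,2 \right)},L{\left(2 \right)} \right)},154 \right)}} = \frac{1}{- \frac{39}{2} + \frac{1}{2} \cdot 154} = \frac{1}{- \frac{39}{2} + 77} = \frac{1}{\frac{115}{2}} = \frac{2}{115}$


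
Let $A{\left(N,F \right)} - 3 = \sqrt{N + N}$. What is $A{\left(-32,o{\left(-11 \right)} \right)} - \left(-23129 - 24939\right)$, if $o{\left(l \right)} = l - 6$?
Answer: $48071 + 8 i \approx 48071.0 + 8.0 i$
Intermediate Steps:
$o{\left(l \right)} = -6 + l$
$A{\left(N,F \right)} = 3 + \sqrt{2} \sqrt{N}$ ($A{\left(N,F \right)} = 3 + \sqrt{N + N} = 3 + \sqrt{2 N} = 3 + \sqrt{2} \sqrt{N}$)
$A{\left(-32,o{\left(-11 \right)} \right)} - \left(-23129 - 24939\right) = \left(3 + \sqrt{2} \sqrt{-32}\right) - \left(-23129 - 24939\right) = \left(3 + \sqrt{2} \cdot 4 i \sqrt{2}\right) - -48068 = \left(3 + 8 i\right) + 48068 = 48071 + 8 i$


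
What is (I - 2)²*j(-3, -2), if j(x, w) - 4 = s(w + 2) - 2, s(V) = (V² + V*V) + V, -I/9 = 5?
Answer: 4418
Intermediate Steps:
I = -45 (I = -9*5 = -45)
s(V) = V + 2*V² (s(V) = (V² + V²) + V = 2*V² + V = V + 2*V²)
j(x, w) = 2 + (2 + w)*(5 + 2*w) (j(x, w) = 4 + ((w + 2)*(1 + 2*(w + 2)) - 2) = 4 + ((2 + w)*(1 + 2*(2 + w)) - 2) = 4 + ((2 + w)*(1 + (4 + 2*w)) - 2) = 4 + ((2 + w)*(5 + 2*w) - 2) = 4 + (-2 + (2 + w)*(5 + 2*w)) = 2 + (2 + w)*(5 + 2*w))
(I - 2)²*j(-3, -2) = (-45 - 2)²*(2 + (2 - 2)*(5 + 2*(-2))) = (-47)²*(2 + 0*(5 - 4)) = 2209*(2 + 0*1) = 2209*(2 + 0) = 2209*2 = 4418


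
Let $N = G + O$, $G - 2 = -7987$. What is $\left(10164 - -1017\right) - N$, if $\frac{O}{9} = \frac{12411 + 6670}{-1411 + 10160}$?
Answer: $\frac{167511605}{8749} \approx 19146.0$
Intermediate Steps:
$G = -7985$ ($G = 2 - 7987 = -7985$)
$O = \frac{171729}{8749}$ ($O = 9 \frac{12411 + 6670}{-1411 + 10160} = 9 \cdot \frac{19081}{8749} = \frac{171729}{8749} \approx 19.628$)
$N = - \frac{69689036}{8749}$ ($N = -7985 + \frac{171729}{8749} = - \frac{69689036}{8749} \approx -7965.4$)
$\left(10164 - -1017\right) - N = \left(10164 - -1017\right) - - \frac{69689036}{8749} = \left(10164 + 1017\right) + \frac{69689036}{8749} = 11181 + \frac{69689036}{8749} = \frac{167511605}{8749}$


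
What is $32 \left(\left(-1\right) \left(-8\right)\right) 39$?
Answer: $9984$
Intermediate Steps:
$32 \left(\left(-1\right) \left(-8\right)\right) 39 = 32 \cdot 8 \cdot 39 = 256 \cdot 39 = 9984$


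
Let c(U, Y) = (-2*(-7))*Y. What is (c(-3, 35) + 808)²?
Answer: 1684804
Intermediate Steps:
c(U, Y) = 14*Y
(c(-3, 35) + 808)² = (14*35 + 808)² = (490 + 808)² = 1298² = 1684804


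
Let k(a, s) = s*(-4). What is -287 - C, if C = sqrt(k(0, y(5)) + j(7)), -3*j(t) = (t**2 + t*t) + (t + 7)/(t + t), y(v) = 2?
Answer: -287 - I*sqrt(41) ≈ -287.0 - 6.4031*I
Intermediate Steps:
k(a, s) = -4*s
j(t) = -2*t**2/3 - (7 + t)/(6*t) (j(t) = -((t**2 + t*t) + (t + 7)/(t + t))/3 = -((t**2 + t**2) + (7 + t)/((2*t)))/3 = -(2*t**2 + (7 + t)*(1/(2*t)))/3 = -(2*t**2 + (7 + t)/(2*t))/3 = -2*t**2/3 - (7 + t)/(6*t))
C = I*sqrt(41) (C = sqrt(-4*2 + (1/6)*(-7 - 1*7 - 4*7**3)/7) = sqrt(-8 + (1/6)*(1/7)*(-7 - 7 - 4*343)) = sqrt(-8 + (1/6)*(1/7)*(-7 - 7 - 1372)) = sqrt(-8 + (1/6)*(1/7)*(-1386)) = sqrt(-8 - 33) = sqrt(-41) = I*sqrt(41) ≈ 6.4031*I)
-287 - C = -287 - I*sqrt(41)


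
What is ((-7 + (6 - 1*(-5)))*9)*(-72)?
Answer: -2592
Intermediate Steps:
((-7 + (6 - 1*(-5)))*9)*(-72) = ((-7 + (6 + 5))*9)*(-72) = ((-7 + 11)*9)*(-72) = (4*9)*(-72) = 36*(-72) = -2592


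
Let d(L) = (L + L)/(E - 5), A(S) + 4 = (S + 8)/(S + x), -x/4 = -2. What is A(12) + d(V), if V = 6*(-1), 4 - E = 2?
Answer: 1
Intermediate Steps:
E = 2 (E = 4 - 1*2 = 4 - 2 = 2)
x = 8 (x = -4*(-2) = 8)
A(S) = -3 (A(S) = -4 + (S + 8)/(S + 8) = -4 + (8 + S)/(8 + S) = -4 + 1 = -3)
V = -6
d(L) = -2*L/3 (d(L) = (L + L)/(2 - 5) = (2*L)/(-3) = (2*L)*(-1/3) = -2*L/3)
A(12) + d(V) = -3 - 2/3*(-6) = -3 + 4 = 1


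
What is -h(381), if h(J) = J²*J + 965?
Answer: -55307306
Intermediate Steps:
h(J) = 965 + J³ (h(J) = J³ + 965 = 965 + J³)
-h(381) = -(965 + 381³) = -(965 + 55306341) = -1*55307306 = -55307306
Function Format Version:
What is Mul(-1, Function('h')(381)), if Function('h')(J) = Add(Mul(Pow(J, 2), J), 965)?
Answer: -55307306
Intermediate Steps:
Function('h')(J) = Add(965, Pow(J, 3)) (Function('h')(J) = Add(Pow(J, 3), 965) = Add(965, Pow(J, 3)))
Mul(-1, Function('h')(381)) = Mul(-1, Add(965, Pow(381, 3))) = Mul(-1, Add(965, 55306341)) = Mul(-1, 55307306) = -55307306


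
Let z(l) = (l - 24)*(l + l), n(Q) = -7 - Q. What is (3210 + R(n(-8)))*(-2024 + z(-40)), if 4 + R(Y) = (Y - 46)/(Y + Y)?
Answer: 9856116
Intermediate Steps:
z(l) = 2*l*(-24 + l) (z(l) = (-24 + l)*(2*l) = 2*l*(-24 + l))
R(Y) = -4 + (-46 + Y)/(2*Y) (R(Y) = -4 + (Y - 46)/(Y + Y) = -4 + (-46 + Y)/((2*Y)) = -4 + (-46 + Y)*(1/(2*Y)) = -4 + (-46 + Y)/(2*Y))
(3210 + R(n(-8)))*(-2024 + z(-40)) = (3210 + (-7/2 - 23/(-7 - 1*(-8))))*(-2024 + 2*(-40)*(-24 - 40)) = (3210 + (-7/2 - 23/(-7 + 8)))*(-2024 + 2*(-40)*(-64)) = (3210 + (-7/2 - 23/1))*(-2024 + 5120) = (3210 + (-7/2 - 23*1))*3096 = (3210 + (-7/2 - 23))*3096 = (3210 - 53/2)*3096 = (6367/2)*3096 = 9856116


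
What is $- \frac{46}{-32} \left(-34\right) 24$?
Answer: $-1173$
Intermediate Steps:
$- \frac{46}{-32} \left(-34\right) 24 = \left(-46\right) \left(- \frac{1}{32}\right) \left(-34\right) 24 = \frac{23}{16} \left(-34\right) 24 = \left(- \frac{391}{8}\right) 24 = -1173$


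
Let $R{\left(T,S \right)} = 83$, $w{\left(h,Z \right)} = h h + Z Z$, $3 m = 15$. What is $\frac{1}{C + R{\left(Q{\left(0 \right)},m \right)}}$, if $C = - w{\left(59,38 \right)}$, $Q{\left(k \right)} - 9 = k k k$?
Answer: $- \frac{1}{4842} \approx -0.00020653$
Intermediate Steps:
$m = 5$ ($m = \frac{1}{3} \cdot 15 = 5$)
$w{\left(h,Z \right)} = Z^{2} + h^{2}$ ($w{\left(h,Z \right)} = h^{2} + Z^{2} = Z^{2} + h^{2}$)
$Q{\left(k \right)} = 9 + k^{3}$ ($Q{\left(k \right)} = 9 + k k k = 9 + k^{2} k = 9 + k^{3}$)
$C = -4925$ ($C = - (38^{2} + 59^{2}) = - (1444 + 3481) = \left(-1\right) 4925 = -4925$)
$\frac{1}{C + R{\left(Q{\left(0 \right)},m \right)}} = \frac{1}{-4925 + 83} = \frac{1}{-4842} = - \frac{1}{4842}$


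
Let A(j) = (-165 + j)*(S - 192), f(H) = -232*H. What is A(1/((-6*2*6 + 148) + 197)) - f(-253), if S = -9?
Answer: -2323388/91 ≈ -25532.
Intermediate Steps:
A(j) = 33165 - 201*j (A(j) = (-165 + j)*(-9 - 192) = (-165 + j)*(-201) = 33165 - 201*j)
A(1/((-6*2*6 + 148) + 197)) - f(-253) = (33165 - 201/((-6*2*6 + 148) + 197)) - (-232)*(-253) = (33165 - 201/((-12*6 + 148) + 197)) - 1*58696 = (33165 - 201/((-72 + 148) + 197)) - 58696 = (33165 - 201/(76 + 197)) - 58696 = (33165 - 201/273) - 58696 = (33165 - 201*1/273) - 58696 = (33165 - 67/91) - 58696 = 3017948/91 - 58696 = -2323388/91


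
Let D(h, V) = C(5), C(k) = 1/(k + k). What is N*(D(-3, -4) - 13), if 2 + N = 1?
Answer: 129/10 ≈ 12.900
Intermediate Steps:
N = -1 (N = -2 + 1 = -1)
C(k) = 1/(2*k)
D(h, V) = 1/10 (D(h, V) = (1/2)/5 = (1/2)*(1/5) = 1/10)
N*(D(-3, -4) - 13) = -(1/10 - 13) = -1*(-129/10) = 129/10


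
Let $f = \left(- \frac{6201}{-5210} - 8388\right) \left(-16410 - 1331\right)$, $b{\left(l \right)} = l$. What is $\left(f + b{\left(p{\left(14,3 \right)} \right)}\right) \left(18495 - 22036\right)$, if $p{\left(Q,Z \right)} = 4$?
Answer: $- \frac{2744975996115239}{5210} \approx -5.2687 \cdot 10^{11}$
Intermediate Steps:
$f = \frac{775197944739}{5210}$ ($f = \left(\left(-6201\right) \left(- \frac{1}{5210}\right) - 8388\right) \left(-17741\right) = \left(\frac{6201}{5210} - 8388\right) \left(-17741\right) = \left(- \frac{43695279}{5210}\right) \left(-17741\right) = \frac{775197944739}{5210} \approx 1.4879 \cdot 10^{8}$)
$\left(f + b{\left(p{\left(14,3 \right)} \right)}\right) \left(18495 - 22036\right) = \left(\frac{775197944739}{5210} + 4\right) \left(18495 - 22036\right) = \frac{775197965579}{5210} \left(-3541\right) = - \frac{2744975996115239}{5210}$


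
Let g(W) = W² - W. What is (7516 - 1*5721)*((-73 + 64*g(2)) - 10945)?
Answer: -19547550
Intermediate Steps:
(7516 - 1*5721)*((-73 + 64*g(2)) - 10945) = (7516 - 1*5721)*((-73 + 64*(2*(-1 + 2))) - 10945) = (7516 - 5721)*((-73 + 64*(2*1)) - 10945) = 1795*((-73 + 64*2) - 10945) = 1795*((-73 + 128) - 10945) = 1795*(55 - 10945) = 1795*(-10890) = -19547550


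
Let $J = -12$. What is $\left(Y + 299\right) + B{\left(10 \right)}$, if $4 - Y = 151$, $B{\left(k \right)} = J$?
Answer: $140$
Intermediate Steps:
$B{\left(k \right)} = -12$
$Y = -147$ ($Y = 4 - 151 = -147$)
$\left(Y + 299\right) + B{\left(10 \right)} = \left(-147 + 299\right) - 12 = 152 - 12 = 140$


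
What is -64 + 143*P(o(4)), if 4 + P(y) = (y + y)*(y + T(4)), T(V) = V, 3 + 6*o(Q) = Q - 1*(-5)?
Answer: 794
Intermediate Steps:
o(Q) = 1/3 + Q/6 (o(Q) = -1/2 + (Q - 1*(-5))/6 = -1/2 + (Q + 5)/6 = -1/2 + (5 + Q)/6 = -1/2 + (5/6 + Q/6) = 1/3 + Q/6)
P(y) = -4 + 2*y*(4 + y) (P(y) = -4 + (y + y)*(y + 4) = -4 + (2*y)*(4 + y) = -4 + 2*y*(4 + y))
-64 + 143*P(o(4)) = -64 + 143*(-4 + 2*(1/3 + (1/6)*4)**2 + 8*(1/3 + (1/6)*4)) = -64 + 143*(-4 + 2*(1/3 + 2/3)**2 + 8*(1/3 + 2/3)) = -64 + 143*(-4 + 2*1**2 + 8*1) = -64 + 143*(-4 + 2*1 + 8) = -64 + 143*(-4 + 2 + 8) = -64 + 143*6 = -64 + 858 = 794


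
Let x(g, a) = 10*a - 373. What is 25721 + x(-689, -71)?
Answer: 24638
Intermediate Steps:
x(g, a) = -373 + 10*a
25721 + x(-689, -71) = 25721 + (-373 + 10*(-71)) = 25721 + (-373 - 710) = 25721 - 1083 = 24638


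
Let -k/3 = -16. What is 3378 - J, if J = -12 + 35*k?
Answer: 1710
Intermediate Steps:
k = 48 (k = -3*(-16) = 48)
J = 1668 (J = -12 + 35*48 = -12 + 1680 = 1668)
3378 - J = 3378 - 1*1668 = 3378 - 1668 = 1710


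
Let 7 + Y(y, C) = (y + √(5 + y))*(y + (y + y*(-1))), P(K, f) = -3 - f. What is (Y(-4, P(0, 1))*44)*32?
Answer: 7040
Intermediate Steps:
Y(y, C) = -7 + y*(y + √(5 + y)) (Y(y, C) = -7 + (y + √(5 + y))*(y + (y + y*(-1))) = -7 + (y + √(5 + y))*(y + (y - y)) = -7 + (y + √(5 + y))*(y + 0) = -7 + (y + √(5 + y))*y = -7 + y*(y + √(5 + y)))
(Y(-4, P(0, 1))*44)*32 = ((-7 + (-4)² - 4*√(5 - 4))*44)*32 = ((-7 + 16 - 4*√1)*44)*32 = ((-7 + 16 - 4*1)*44)*32 = ((-7 + 16 - 4)*44)*32 = (5*44)*32 = 220*32 = 7040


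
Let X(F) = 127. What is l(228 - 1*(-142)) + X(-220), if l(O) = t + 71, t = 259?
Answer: 457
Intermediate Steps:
l(O) = 330 (l(O) = 259 + 71 = 330)
l(228 - 1*(-142)) + X(-220) = 330 + 127 = 457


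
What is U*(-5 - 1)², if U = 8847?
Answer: 318492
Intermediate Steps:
U*(-5 - 1)² = 8847*(-5 - 1)² = 8847*(-6)² = 8847*36 = 318492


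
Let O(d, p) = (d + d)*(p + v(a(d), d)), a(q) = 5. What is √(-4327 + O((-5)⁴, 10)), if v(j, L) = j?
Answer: √14423 ≈ 120.10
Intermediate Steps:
O(d, p) = 2*d*(5 + p) (O(d, p) = (d + d)*(p + 5) = (2*d)*(5 + p) = 2*d*(5 + p))
√(-4327 + O((-5)⁴, 10)) = √(-4327 + 2*(-5)⁴*(5 + 10)) = √(-4327 + 2*625*15) = √(-4327 + 18750) = √14423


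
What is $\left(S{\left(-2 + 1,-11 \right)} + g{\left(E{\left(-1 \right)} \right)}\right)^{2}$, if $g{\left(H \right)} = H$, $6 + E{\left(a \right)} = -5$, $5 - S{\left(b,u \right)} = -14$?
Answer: $64$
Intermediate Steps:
$S{\left(b,u \right)} = 19$ ($S{\left(b,u \right)} = 5 - -14 = 5 + 14 = 19$)
$E{\left(a \right)} = -11$ ($E{\left(a \right)} = -6 - 5 = -11$)
$\left(S{\left(-2 + 1,-11 \right)} + g{\left(E{\left(-1 \right)} \right)}\right)^{2} = \left(19 - 11\right)^{2} = 8^{2} = 64$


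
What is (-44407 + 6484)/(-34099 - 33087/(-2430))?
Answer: 30717630/27609161 ≈ 1.1126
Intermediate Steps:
(-44407 + 6484)/(-34099 - 33087/(-2430)) = -37923/(-34099 - 33087*(-1/2430)) = -37923/(-34099 + 11029/810) = -37923/(-27609161/810) = -37923*(-810/27609161) = 30717630/27609161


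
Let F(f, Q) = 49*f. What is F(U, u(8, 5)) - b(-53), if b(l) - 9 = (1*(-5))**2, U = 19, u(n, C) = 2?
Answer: 897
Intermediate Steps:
b(l) = 34 (b(l) = 9 + (1*(-5))**2 = 9 + (-5)**2 = 9 + 25 = 34)
F(U, u(8, 5)) - b(-53) = 49*19 - 1*34 = 931 - 34 = 897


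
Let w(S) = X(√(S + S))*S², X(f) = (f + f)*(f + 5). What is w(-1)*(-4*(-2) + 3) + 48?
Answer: 4 + 110*I*√2 ≈ 4.0 + 155.56*I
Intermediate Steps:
X(f) = 2*f*(5 + f) (X(f) = (2*f)*(5 + f) = 2*f*(5 + f))
w(S) = 2*√2*S^(5/2)*(5 + √2*√S) (w(S) = (2*√(S + S)*(5 + √(S + S)))*S² = (2*√(2*S)*(5 + √(2*S)))*S² = (2*(√2*√S)*(5 + √2*√S))*S² = (2*√2*√S*(5 + √2*√S))*S² = 2*√2*S^(5/2)*(5 + √2*√S))
w(-1)*(-4*(-2) + 3) + 48 = (4*(-1)³ + 10*√2*(-1)^(5/2))*(-4*(-2) + 3) + 48 = (4*(-1) + 10*√2*I)*(8 + 3) + 48 = (-4 + 10*I*√2)*11 + 48 = (-44 + 110*I*√2) + 48 = 4 + 110*I*√2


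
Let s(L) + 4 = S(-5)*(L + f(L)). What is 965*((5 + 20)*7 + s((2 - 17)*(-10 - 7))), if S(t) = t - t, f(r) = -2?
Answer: 165015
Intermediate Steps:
S(t) = 0
s(L) = -4 (s(L) = -4 + 0*(L - 2) = -4 + 0*(-2 + L) = -4 + 0 = -4)
965*((5 + 20)*7 + s((2 - 17)*(-10 - 7))) = 965*((5 + 20)*7 - 4) = 965*(25*7 - 4) = 965*(175 - 4) = 965*171 = 165015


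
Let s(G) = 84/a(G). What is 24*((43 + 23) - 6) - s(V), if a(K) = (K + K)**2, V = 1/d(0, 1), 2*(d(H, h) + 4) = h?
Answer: 4731/4 ≈ 1182.8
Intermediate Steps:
d(H, h) = -4 + h/2
V = -2/7 (V = 1/(-4 + (1/2)*1) = 1/(-4 + 1/2) = 1/(-7/2) = -2/7 ≈ -0.28571)
a(K) = 4*K**2 (a(K) = (2*K)**2 = 4*K**2)
s(G) = 21/G**2 (s(G) = 84/((4*G**2)) = 84*(1/(4*G**2)) = 21/G**2)
24*((43 + 23) - 6) - s(V) = 24*((43 + 23) - 6) - 21/(-2/7)**2 = 24*(66 - 6) - 21*49/4 = 24*60 - 1*1029/4 = 1440 - 1029/4 = 4731/4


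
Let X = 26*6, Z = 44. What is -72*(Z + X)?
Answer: -14400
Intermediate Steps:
X = 156
-72*(Z + X) = -72*(44 + 156) = -72*200 = -14400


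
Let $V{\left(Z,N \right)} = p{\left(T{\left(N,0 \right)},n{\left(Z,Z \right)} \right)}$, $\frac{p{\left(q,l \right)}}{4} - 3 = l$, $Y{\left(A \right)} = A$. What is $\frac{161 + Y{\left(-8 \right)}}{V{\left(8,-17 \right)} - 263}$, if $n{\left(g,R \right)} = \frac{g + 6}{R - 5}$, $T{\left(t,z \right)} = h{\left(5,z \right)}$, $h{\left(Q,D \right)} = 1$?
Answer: $- \frac{27}{41} \approx -0.65854$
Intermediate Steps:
$T{\left(t,z \right)} = 1$
$n{\left(g,R \right)} = \frac{6 + g}{-5 + R}$
$p{\left(q,l \right)} = 12 + 4 l$
$V{\left(Z,N \right)} = 12 + \frac{4 \left(6 + Z\right)}{-5 + Z}$ ($V{\left(Z,N \right)} = 12 + 4 \frac{6 + Z}{-5 + Z} = 12 + \frac{4 \left(6 + Z\right)}{-5 + Z}$)
$\frac{161 + Y{\left(-8 \right)}}{V{\left(8,-17 \right)} - 263} = \frac{161 - 8}{\frac{4 \left(-9 + 4 \cdot 8\right)}{-5 + 8} - 263} = \frac{153}{\frac{4 \left(-9 + 32\right)}{3} - 263} = \frac{153}{4 \cdot \frac{1}{3} \cdot 23 - 263} = \frac{153}{\frac{92}{3} - 263} = \frac{153}{- \frac{697}{3}} = 153 \left(- \frac{3}{697}\right) = - \frac{27}{41}$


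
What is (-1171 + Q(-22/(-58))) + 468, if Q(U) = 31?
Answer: -672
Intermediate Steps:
(-1171 + Q(-22/(-58))) + 468 = (-1171 + 31) + 468 = -1140 + 468 = -672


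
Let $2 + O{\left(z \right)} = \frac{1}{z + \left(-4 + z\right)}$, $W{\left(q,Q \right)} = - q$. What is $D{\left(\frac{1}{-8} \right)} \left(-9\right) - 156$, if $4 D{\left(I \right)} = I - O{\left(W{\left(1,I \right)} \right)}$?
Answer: $- \frac{5139}{32} \approx -160.59$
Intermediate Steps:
$O{\left(z \right)} = -2 + \frac{1}{-4 + 2 z}$ ($O{\left(z \right)} = -2 + \frac{1}{z + \left(-4 + z\right)} = -2 + \frac{1}{-4 + 2 z}$)
$D{\left(I \right)} = \frac{13}{24} + \frac{I}{4}$ ($D{\left(I \right)} = \frac{I - \frac{9 - 4 \left(\left(-1\right) 1\right)}{2 \left(-2 - 1\right)}}{4} = \frac{I - \frac{9 - -4}{2 \left(-2 - 1\right)}}{4} = \frac{I - \frac{9 + 4}{2 \left(-3\right)}}{4} = \frac{I - \frac{1}{2} \left(- \frac{1}{3}\right) 13}{4} = \frac{I - - \frac{13}{6}}{4} = \frac{I + \frac{13}{6}}{4} = \frac{\frac{13}{6} + I}{4} = \frac{13}{24} + \frac{I}{4}$)
$D{\left(\frac{1}{-8} \right)} \left(-9\right) - 156 = \left(\frac{13}{24} + \frac{1}{4 \left(-8\right)}\right) \left(-9\right) - 156 = \left(\frac{13}{24} + \frac{1}{4} \left(- \frac{1}{8}\right)\right) \left(-9\right) - 156 = \left(\frac{13}{24} - \frac{1}{32}\right) \left(-9\right) - 156 = \frac{49}{96} \left(-9\right) - 156 = - \frac{147}{32} - 156 = - \frac{5139}{32}$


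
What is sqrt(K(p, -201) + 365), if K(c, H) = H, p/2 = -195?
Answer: 2*sqrt(41) ≈ 12.806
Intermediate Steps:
p = -390 (p = 2*(-195) = -390)
sqrt(K(p, -201) + 365) = sqrt(-201 + 365) = sqrt(164) = 2*sqrt(41)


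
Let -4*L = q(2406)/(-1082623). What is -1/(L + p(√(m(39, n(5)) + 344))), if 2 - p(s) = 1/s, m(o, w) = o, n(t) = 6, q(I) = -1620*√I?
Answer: 414644609/(-829289218 + 155115*√2406 + 1082623*√383) ≈ -0.51799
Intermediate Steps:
p(s) = 2 - 1/s
L = -405*√2406/1082623 (L = -(-1620*√2406)/(4*(-1082623)) = -(-1620*√2406)*(-1)/(4*1082623) = -405*√2406/1082623 ≈ -0.018350)
-1/(L + p(√(m(39, n(5)) + 344))) = -1/(-405*√2406/1082623 + (2 - 1/(√(39 + 344)))) = -1/(-405*√2406/1082623 + (2 - 1/(√383))) = -1/(-405*√2406/1082623 + (2 - √383/383)) = -1/(2 - 405*√2406/1082623 - √383/383)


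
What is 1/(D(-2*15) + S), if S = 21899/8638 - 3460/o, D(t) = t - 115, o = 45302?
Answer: -195659338/27889513501 ≈ -0.0070155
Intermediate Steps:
D(t) = -115 + t
S = 481090509/195659338 (S = 21899/8638 - 3460/45302 = 21899*(1/8638) - 3460*1/45302 = 21899/8638 - 1730/22651 = 481090509/195659338 ≈ 2.4588)
1/(D(-2*15) + S) = 1/((-115 - 2*15) + 481090509/195659338) = 1/((-115 - 30) + 481090509/195659338) = 1/(-145 + 481090509/195659338) = 1/(-27889513501/195659338) = -195659338/27889513501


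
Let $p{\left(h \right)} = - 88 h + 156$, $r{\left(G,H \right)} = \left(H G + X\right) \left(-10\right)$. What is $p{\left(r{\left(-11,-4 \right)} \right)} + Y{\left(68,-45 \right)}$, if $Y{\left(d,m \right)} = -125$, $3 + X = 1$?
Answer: $36991$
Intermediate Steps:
$X = -2$ ($X = -3 + 1 = -2$)
$r{\left(G,H \right)} = 20 - 10 G H$ ($r{\left(G,H \right)} = \left(H G - 2\right) \left(-10\right) = \left(G H - 2\right) \left(-10\right) = \left(-2 + G H\right) \left(-10\right) = 20 - 10 G H$)
$p{\left(h \right)} = 156 - 88 h$
$p{\left(r{\left(-11,-4 \right)} \right)} + Y{\left(68,-45 \right)} = \left(156 - 88 \left(20 - \left(-110\right) \left(-4\right)\right)\right) - 125 = \left(156 - 88 \left(20 - 440\right)\right) - 125 = \left(156 - -36960\right) - 125 = \left(156 + 36960\right) - 125 = 37116 - 125 = 36991$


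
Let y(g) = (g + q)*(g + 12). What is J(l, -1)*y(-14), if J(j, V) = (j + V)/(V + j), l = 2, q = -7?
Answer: 42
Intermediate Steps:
y(g) = (-7 + g)*(12 + g) (y(g) = (g - 7)*(g + 12) = (-7 + g)*(12 + g))
J(j, V) = 1 (J(j, V) = (V + j)/(V + j) = 1)
J(l, -1)*y(-14) = 1*(-84 + (-14)² + 5*(-14)) = 1*(-84 + 196 - 70) = 1*42 = 42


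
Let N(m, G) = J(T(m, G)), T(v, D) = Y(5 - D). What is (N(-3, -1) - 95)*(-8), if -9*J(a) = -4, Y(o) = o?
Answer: 6808/9 ≈ 756.44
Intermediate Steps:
T(v, D) = 5 - D
J(a) = 4/9 (J(a) = -1/9*(-4) = 4/9)
N(m, G) = 4/9
(N(-3, -1) - 95)*(-8) = (4/9 - 95)*(-8) = -851/9*(-8) = 6808/9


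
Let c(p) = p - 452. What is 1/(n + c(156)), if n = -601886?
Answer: -1/602182 ≈ -1.6606e-6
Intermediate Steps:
c(p) = -452 + p
1/(n + c(156)) = 1/(-601886 + (-452 + 156)) = 1/(-601886 - 296) = 1/(-602182) = -1/602182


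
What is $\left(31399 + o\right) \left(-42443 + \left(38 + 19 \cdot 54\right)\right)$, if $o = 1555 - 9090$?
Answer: $-987468456$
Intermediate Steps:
$o = -7535$ ($o = 1555 - 9090 = -7535$)
$\left(31399 + o\right) \left(-42443 + \left(38 + 19 \cdot 54\right)\right) = \left(31399 - 7535\right) \left(-42443 + \left(38 + 19 \cdot 54\right)\right) = 23864 \left(-42443 + \left(38 + 1026\right)\right) = 23864 \left(-42443 + 1064\right) = 23864 \left(-41379\right) = -987468456$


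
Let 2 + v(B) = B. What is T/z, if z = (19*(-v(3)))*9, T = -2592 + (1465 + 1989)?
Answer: -862/171 ≈ -5.0409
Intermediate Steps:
v(B) = -2 + B
T = 862 (T = -2592 + 3454 = 862)
z = -171 (z = (19*(-(-2 + 3)))*9 = (19*(-1*1))*9 = (19*(-1))*9 = -19*9 = -171)
T/z = 862/(-171) = 862*(-1/171) = -862/171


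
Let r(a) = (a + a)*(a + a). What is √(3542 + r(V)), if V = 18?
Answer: √4838 ≈ 69.556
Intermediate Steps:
r(a) = 4*a² (r(a) = (2*a)*(2*a) = 4*a²)
√(3542 + r(V)) = √(3542 + 4*18²) = √(3542 + 4*324) = √(3542 + 1296) = √4838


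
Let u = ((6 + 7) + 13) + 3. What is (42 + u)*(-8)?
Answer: -568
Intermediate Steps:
u = 29 (u = (13 + 13) + 3 = 26 + 3 = 29)
(42 + u)*(-8) = (42 + 29)*(-8) = 71*(-8) = -568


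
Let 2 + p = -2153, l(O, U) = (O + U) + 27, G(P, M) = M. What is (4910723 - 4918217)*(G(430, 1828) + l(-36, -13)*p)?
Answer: -368989572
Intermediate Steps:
l(O, U) = 27 + O + U
p = -2155 (p = -2 - 2153 = -2155)
(4910723 - 4918217)*(G(430, 1828) + l(-36, -13)*p) = (4910723 - 4918217)*(1828 + (27 - 36 - 13)*(-2155)) = -7494*(1828 - 22*(-2155)) = -7494*(1828 + 47410) = -7494*49238 = -368989572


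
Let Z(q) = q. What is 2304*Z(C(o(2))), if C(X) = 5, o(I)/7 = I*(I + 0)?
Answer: 11520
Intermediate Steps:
o(I) = 7*I² (o(I) = 7*(I*(I + 0)) = 7*(I*I) = 7*I²)
2304*Z(C(o(2))) = 2304*5 = 11520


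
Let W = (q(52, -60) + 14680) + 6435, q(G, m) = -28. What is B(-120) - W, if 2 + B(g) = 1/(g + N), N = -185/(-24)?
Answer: -56834879/2695 ≈ -21089.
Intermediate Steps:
N = 185/24 (N = -185*(-1/24) = 185/24 ≈ 7.7083)
B(g) = -2 + 1/(185/24 + g) (B(g) = -2 + 1/(g + 185/24) = -2 + 1/(185/24 + g))
W = 21087 (W = (-28 + 14680) + 6435 = 14652 + 6435 = 21087)
B(-120) - W = 2*(-173 - 24*(-120))/(185 + 24*(-120)) - 1*21087 = 2*(-173 + 2880)/(185 - 2880) - 21087 = 2*2707/(-2695) - 21087 = 2*(-1/2695)*2707 - 21087 = -5414/2695 - 21087 = -56834879/2695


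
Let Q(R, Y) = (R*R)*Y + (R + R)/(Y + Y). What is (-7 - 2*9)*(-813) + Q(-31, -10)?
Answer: 107181/10 ≈ 10718.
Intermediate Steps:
Q(R, Y) = R/Y + Y*R² (Q(R, Y) = R²*Y + (2*R)/((2*Y)) = Y*R² + (2*R)*(1/(2*Y)) = Y*R² + R/Y = R/Y + Y*R²)
(-7 - 2*9)*(-813) + Q(-31, -10) = (-7 - 2*9)*(-813) + (-31/(-10) - 10*(-31)²) = (-7 - 18)*(-813) + (-31*(-⅒) - 10*961) = -25*(-813) + (31/10 - 9610) = 20325 - 96069/10 = 107181/10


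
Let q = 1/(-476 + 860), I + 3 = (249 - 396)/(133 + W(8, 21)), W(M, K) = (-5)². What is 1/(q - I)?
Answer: 30336/119311 ≈ 0.25426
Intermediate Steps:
W(M, K) = 25
I = -621/158 (I = -3 + (249 - 396)/(133 + 25) = -3 - 147/158 = -621/158 ≈ -3.9304)
q = 1/384 ≈ 0.0026042
1/(q - I) = 1/(1/384 - 1*(-621/158)) = 1/(1/384 + 621/158) = 1/(119311/30336) = 30336/119311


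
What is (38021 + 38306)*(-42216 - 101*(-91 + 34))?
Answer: -2782806093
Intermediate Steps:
(38021 + 38306)*(-42216 - 101*(-91 + 34)) = 76327*(-42216 - 101*(-57)) = 76327*(-42216 + 5757) = 76327*(-36459) = -2782806093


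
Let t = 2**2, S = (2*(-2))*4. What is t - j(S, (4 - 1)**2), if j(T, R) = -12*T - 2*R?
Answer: -170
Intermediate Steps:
S = -16 (S = -4*4 = -16)
t = 4
t - j(S, (4 - 1)**2) = 4 - (-12*(-16) - 2*(4 - 1)**2) = 4 - (192 - 2*3**2) = 4 - (192 - 2*9) = 4 - (192 - 18) = 4 - 1*174 = 4 - 174 = -170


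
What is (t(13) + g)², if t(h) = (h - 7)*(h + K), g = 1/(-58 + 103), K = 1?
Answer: 14295961/2025 ≈ 7059.7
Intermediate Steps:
g = 1/45 ≈ 0.022222
t(h) = (1 + h)*(-7 + h) (t(h) = (h - 7)*(h + 1) = (-7 + h)*(1 + h) = (1 + h)*(-7 + h))
(t(13) + g)² = ((-7 + 13² - 6*13) + 1/45)² = ((-7 + 169 - 78) + 1/45)² = (84 + 1/45)² = (3781/45)² = 14295961/2025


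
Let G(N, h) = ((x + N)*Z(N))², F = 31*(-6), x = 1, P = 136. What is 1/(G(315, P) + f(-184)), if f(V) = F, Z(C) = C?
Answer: 1/9908211414 ≈ 1.0093e-10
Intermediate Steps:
F = -186
G(N, h) = N²*(1 + N)² (G(N, h) = ((1 + N)*N)² = (N*(1 + N))² = N²*(1 + N)²)
f(V) = -186
1/(G(315, P) + f(-184)) = 1/(315²*(1 + 315)² - 186) = 1/(99225*316² - 186) = 1/(99225*99856 - 186) = 1/(9908211600 - 186) = 1/9908211414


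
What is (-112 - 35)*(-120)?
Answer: 17640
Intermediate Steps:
(-112 - 35)*(-120) = -147*(-120) = 17640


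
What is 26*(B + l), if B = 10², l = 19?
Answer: 3094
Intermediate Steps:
B = 100
26*(B + l) = 26*(100 + 19) = 26*119 = 3094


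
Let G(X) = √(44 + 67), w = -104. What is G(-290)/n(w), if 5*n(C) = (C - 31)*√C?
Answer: I*√2886/1404 ≈ 0.038263*I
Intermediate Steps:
G(X) = √111
n(C) = √C*(-31 + C)/5 (n(C) = ((C - 31)*√C)/5 = ((-31 + C)*√C)/5 = (√C*(-31 + C))/5 = √C*(-31 + C)/5)
G(-290)/n(w) = √111/((√(-104)*(-31 - 104)/5)) = √111/(((⅕)*(2*I*√26)*(-135))) = √111/((-54*I*√26)) = √111*(I*√26/1404) = I*√2886/1404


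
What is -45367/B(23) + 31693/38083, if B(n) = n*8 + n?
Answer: -1721151010/7883181 ≈ -218.33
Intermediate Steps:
B(n) = 9*n (B(n) = 8*n + n = 9*n)
-45367/B(23) + 31693/38083 = -45367/(9*23) + 31693/38083 = -45367/207 + 31693*(1/38083) = -45367*1/207 + 31693/38083 = -45367/207 + 31693/38083 = -1721151010/7883181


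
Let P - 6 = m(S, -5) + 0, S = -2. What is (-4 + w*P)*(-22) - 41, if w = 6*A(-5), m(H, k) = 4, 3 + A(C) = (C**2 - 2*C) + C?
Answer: -35593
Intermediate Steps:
A(C) = -3 + C**2 - C (A(C) = -3 + ((C**2 - 2*C) + C) = -3 + (C**2 - C) = -3 + C**2 - C)
w = 162 (w = 6*(-3 + (-5)**2 - 1*(-5)) = 6*(-3 + 25 + 5) = 6*27 = 162)
P = 10 (P = 6 + (4 + 0) = 6 + 4 = 10)
(-4 + w*P)*(-22) - 41 = (-4 + 162*10)*(-22) - 41 = (-4 + 1620)*(-22) - 41 = 1616*(-22) - 41 = -35552 - 41 = -35593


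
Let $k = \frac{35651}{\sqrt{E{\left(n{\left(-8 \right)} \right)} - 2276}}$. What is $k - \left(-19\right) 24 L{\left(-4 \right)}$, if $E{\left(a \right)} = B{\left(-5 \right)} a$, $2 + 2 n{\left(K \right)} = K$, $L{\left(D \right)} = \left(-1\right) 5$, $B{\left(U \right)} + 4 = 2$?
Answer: $-2280 - \frac{3241 i \sqrt{2266}}{206} \approx -2280.0 - 748.93 i$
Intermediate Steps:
$B{\left(U \right)} = -2$ ($B{\left(U \right)} = -4 + 2 = -2$)
$L{\left(D \right)} = -5$
$n{\left(K \right)} = -1 + \frac{K}{2}$
$E{\left(a \right)} = - 2 a$
$k = - \frac{3241 i \sqrt{2266}}{206}$ ($k = \frac{35651}{\sqrt{- 2 \left(-1 + \frac{1}{2} \left(-8\right)\right) - 2276}} = \frac{35651}{\sqrt{- 2 \left(-1 - 4\right) - 2276}} = \frac{35651}{\sqrt{\left(-2\right) \left(-5\right) - 2276}} = \frac{35651}{\sqrt{10 - 2276}} = \frac{35651}{\sqrt{-2266}} = \frac{35651}{i \sqrt{2266}} = 35651 \left(- \frac{i \sqrt{2266}}{2266}\right) = - \frac{3241 i \sqrt{2266}}{206} \approx - 748.93 i$)
$k - \left(-19\right) 24 L{\left(-4 \right)} = - \frac{3241 i \sqrt{2266}}{206} - \left(-19\right) 24 \left(-5\right) = - \frac{3241 i \sqrt{2266}}{206} - \left(-456\right) \left(-5\right) = - \frac{3241 i \sqrt{2266}}{206} - 2280 = -2280 - \frac{3241 i \sqrt{2266}}{206}$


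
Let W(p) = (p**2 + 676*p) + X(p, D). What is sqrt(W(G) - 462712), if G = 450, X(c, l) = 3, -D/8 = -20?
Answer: sqrt(43991) ≈ 209.74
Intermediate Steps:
D = 160 (D = -8*(-20) = 160)
W(p) = 3 + p**2 + 676*p (W(p) = (p**2 + 676*p) + 3 = 3 + p**2 + 676*p)
sqrt(W(G) - 462712) = sqrt((3 + 450**2 + 676*450) - 462712) = sqrt((3 + 202500 + 304200) - 462712) = sqrt(506703 - 462712) = sqrt(43991)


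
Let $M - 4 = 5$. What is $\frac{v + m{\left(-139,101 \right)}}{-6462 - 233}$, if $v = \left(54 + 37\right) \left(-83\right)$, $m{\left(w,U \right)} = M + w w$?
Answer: $- \frac{11777}{6695} \approx -1.7591$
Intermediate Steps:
$M = 9$ ($M = 4 + 5 = 9$)
$m{\left(w,U \right)} = 9 + w^{2}$ ($m{\left(w,U \right)} = 9 + w w = 9 + w^{2}$)
$v = -7553$ ($v = 91 \left(-83\right) = -7553$)
$\frac{v + m{\left(-139,101 \right)}}{-6462 - 233} = \frac{-7553 + \left(9 + \left(-139\right)^{2}\right)}{-6462 - 233} = \frac{-7553 + \left(9 + 19321\right)}{-6695} = \left(-7553 + 19330\right) \left(- \frac{1}{6695}\right) = 11777 \left(- \frac{1}{6695}\right) = - \frac{11777}{6695}$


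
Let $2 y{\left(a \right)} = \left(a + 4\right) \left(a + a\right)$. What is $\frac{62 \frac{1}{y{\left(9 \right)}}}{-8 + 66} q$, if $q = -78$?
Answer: $- \frac{62}{87} \approx -0.71264$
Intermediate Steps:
$y{\left(a \right)} = a \left(4 + a\right)$ ($y{\left(a \right)} = \frac{\left(a + 4\right) \left(a + a\right)}{2} = \frac{\left(4 + a\right) 2 a}{2} = \frac{2 a \left(4 + a\right)}{2} = a \left(4 + a\right)$)
$\frac{62 \frac{1}{y{\left(9 \right)}}}{-8 + 66} q = \frac{62 \frac{1}{9 \left(4 + 9\right)}}{-8 + 66} \left(-78\right) = \frac{62 \frac{1}{9 \cdot 13}}{58} \left(-78\right) = \frac{62 \cdot \frac{1}{117}}{58} \left(-78\right) = \frac{1}{58} \cdot \frac{62}{117} \left(-78\right) = \frac{31}{3393} \left(-78\right) = - \frac{62}{87}$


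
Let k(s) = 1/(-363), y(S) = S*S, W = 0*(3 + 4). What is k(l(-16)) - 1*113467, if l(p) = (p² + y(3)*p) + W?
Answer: -41188522/363 ≈ -1.1347e+5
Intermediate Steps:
W = 0 (W = 0*7 = 0)
y(S) = S²
l(p) = p² + 9*p (l(p) = (p² + 3²*p) + 0 = (p² + 9*p) + 0 = p² + 9*p)
k(s) = -1/363
k(l(-16)) - 1*113467 = -1/363 - 1*113467 = -1/363 - 113467 = -41188522/363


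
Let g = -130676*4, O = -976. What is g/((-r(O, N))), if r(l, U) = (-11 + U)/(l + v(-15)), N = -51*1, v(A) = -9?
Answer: 257431720/31 ≈ 8.3042e+6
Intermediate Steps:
N = -51
r(l, U) = (-11 + U)/(-9 + l) (r(l, U) = (-11 + U)/(l - 9) = (-11 + U)/(-9 + l))
g = -522704
g/((-r(O, N))) = -522704*(-(-9 - 976)/(-11 - 51)) = -522704/((-(-62)/(-985))) = -522704/((-(-1)*(-62)/985)) = -522704/((-1*62/985)) = -522704/(-62/985) = -522704*(-985/62) = 257431720/31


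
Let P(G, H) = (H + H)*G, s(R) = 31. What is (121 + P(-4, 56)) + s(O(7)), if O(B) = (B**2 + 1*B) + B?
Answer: -296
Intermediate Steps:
O(B) = B**2 + 2*B (O(B) = (B**2 + B) + B = (B + B**2) + B = B**2 + 2*B)
P(G, H) = 2*G*H (P(G, H) = (2*H)*G = 2*G*H)
(121 + P(-4, 56)) + s(O(7)) = (121 + 2*(-4)*56) + 31 = (121 - 448) + 31 = -327 + 31 = -296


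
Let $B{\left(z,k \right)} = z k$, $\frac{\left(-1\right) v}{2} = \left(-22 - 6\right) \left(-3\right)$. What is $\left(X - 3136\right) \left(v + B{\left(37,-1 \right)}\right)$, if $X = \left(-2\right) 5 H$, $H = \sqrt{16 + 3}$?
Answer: $642880 + 2050 \sqrt{19} \approx 6.5182 \cdot 10^{5}$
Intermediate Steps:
$v = -168$ ($v = - 2 \left(-22 - 6\right) \left(-3\right) = - 2 \left(\left(-28\right) \left(-3\right)\right) = \left(-2\right) 84 = -168$)
$H = \sqrt{19} \approx 4.3589$
$X = - 10 \sqrt{19}$ ($X = \left(-2\right) 5 \sqrt{19} = - 10 \sqrt{19} \approx -43.589$)
$B{\left(z,k \right)} = k z$
$\left(X - 3136\right) \left(v + B{\left(37,-1 \right)}\right) = \left(- 10 \sqrt{19} - 3136\right) \left(-168 - 37\right) = \left(-3136 - 10 \sqrt{19}\right) \left(-168 - 37\right) = \left(-3136 - 10 \sqrt{19}\right) \left(-205\right) = 642880 + 2050 \sqrt{19}$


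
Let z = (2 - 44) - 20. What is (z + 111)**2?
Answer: 2401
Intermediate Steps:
z = -62 (z = -42 - 20 = -62)
(z + 111)**2 = (-62 + 111)**2 = 49**2 = 2401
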